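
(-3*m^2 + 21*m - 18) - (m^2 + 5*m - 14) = -4*m^2 + 16*m - 4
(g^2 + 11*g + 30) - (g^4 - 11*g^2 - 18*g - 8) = -g^4 + 12*g^2 + 29*g + 38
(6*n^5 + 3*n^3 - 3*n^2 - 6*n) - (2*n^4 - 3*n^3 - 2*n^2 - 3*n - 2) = 6*n^5 - 2*n^4 + 6*n^3 - n^2 - 3*n + 2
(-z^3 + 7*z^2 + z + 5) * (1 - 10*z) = 10*z^4 - 71*z^3 - 3*z^2 - 49*z + 5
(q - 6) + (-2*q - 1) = -q - 7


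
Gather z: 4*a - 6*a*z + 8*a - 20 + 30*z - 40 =12*a + z*(30 - 6*a) - 60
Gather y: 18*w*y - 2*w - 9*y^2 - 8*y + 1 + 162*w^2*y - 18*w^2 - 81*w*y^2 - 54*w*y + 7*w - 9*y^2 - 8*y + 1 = -18*w^2 + 5*w + y^2*(-81*w - 18) + y*(162*w^2 - 36*w - 16) + 2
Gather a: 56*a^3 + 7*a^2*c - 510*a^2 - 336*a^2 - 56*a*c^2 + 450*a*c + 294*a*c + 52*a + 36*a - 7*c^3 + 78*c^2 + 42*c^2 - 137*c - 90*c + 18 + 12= 56*a^3 + a^2*(7*c - 846) + a*(-56*c^2 + 744*c + 88) - 7*c^3 + 120*c^2 - 227*c + 30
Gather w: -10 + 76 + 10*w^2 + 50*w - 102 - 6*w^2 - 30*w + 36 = 4*w^2 + 20*w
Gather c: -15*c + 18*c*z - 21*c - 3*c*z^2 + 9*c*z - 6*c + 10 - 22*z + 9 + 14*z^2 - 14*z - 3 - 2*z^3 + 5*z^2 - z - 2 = c*(-3*z^2 + 27*z - 42) - 2*z^3 + 19*z^2 - 37*z + 14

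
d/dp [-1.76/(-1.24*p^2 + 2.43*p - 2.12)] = (4.2768 - 4.3648*p)/(1.24*p^2 - 2.43*p + 2.12)^2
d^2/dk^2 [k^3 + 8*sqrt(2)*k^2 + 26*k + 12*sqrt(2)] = 6*k + 16*sqrt(2)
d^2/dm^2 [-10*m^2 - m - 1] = -20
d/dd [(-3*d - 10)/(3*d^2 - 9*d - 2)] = 3*(3*d^2 + 20*d - 28)/(9*d^4 - 54*d^3 + 69*d^2 + 36*d + 4)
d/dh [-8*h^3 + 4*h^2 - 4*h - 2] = -24*h^2 + 8*h - 4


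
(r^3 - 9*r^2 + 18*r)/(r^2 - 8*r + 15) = r*(r - 6)/(r - 5)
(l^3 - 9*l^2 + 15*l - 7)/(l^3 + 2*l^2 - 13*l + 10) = (l^2 - 8*l + 7)/(l^2 + 3*l - 10)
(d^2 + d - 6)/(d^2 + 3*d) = (d - 2)/d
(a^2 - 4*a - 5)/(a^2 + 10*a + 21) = (a^2 - 4*a - 5)/(a^2 + 10*a + 21)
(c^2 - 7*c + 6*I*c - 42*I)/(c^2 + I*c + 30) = (c - 7)/(c - 5*I)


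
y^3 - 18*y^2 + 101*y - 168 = (y - 8)*(y - 7)*(y - 3)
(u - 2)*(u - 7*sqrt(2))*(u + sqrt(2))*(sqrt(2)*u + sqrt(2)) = sqrt(2)*u^4 - 12*u^3 - sqrt(2)*u^3 - 16*sqrt(2)*u^2 + 12*u^2 + 14*sqrt(2)*u + 24*u + 28*sqrt(2)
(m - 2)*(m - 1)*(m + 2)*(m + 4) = m^4 + 3*m^3 - 8*m^2 - 12*m + 16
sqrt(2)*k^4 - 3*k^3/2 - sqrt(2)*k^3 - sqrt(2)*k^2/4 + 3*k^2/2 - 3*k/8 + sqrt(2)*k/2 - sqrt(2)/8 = (k - 1/2)^2*(k - sqrt(2))*(sqrt(2)*k + 1/2)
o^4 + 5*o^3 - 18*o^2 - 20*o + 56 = (o - 2)^2*(o + 2)*(o + 7)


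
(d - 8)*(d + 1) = d^2 - 7*d - 8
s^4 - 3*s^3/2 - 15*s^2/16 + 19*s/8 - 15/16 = (s - 1)^2*(s - 3/4)*(s + 5/4)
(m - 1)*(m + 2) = m^2 + m - 2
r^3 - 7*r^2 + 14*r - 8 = (r - 4)*(r - 2)*(r - 1)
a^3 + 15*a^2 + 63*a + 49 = (a + 1)*(a + 7)^2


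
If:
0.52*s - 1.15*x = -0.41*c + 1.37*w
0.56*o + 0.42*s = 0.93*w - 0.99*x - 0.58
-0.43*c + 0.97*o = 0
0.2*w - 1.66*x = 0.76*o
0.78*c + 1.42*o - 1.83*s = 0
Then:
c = 3.05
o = 1.35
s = 2.35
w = 2.11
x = -0.36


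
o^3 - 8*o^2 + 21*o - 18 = (o - 3)^2*(o - 2)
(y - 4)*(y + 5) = y^2 + y - 20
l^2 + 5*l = l*(l + 5)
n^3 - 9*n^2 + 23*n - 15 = (n - 5)*(n - 3)*(n - 1)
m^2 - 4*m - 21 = (m - 7)*(m + 3)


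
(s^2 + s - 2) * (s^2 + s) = s^4 + 2*s^3 - s^2 - 2*s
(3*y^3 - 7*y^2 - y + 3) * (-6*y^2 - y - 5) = -18*y^5 + 39*y^4 - 2*y^3 + 18*y^2 + 2*y - 15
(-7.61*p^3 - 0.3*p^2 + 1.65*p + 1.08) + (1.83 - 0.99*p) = -7.61*p^3 - 0.3*p^2 + 0.66*p + 2.91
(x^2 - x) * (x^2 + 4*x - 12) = x^4 + 3*x^3 - 16*x^2 + 12*x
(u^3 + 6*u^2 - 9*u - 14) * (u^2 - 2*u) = u^5 + 4*u^4 - 21*u^3 + 4*u^2 + 28*u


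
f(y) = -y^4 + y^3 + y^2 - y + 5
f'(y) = -4*y^3 + 3*y^2 + 2*y - 1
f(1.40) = 4.46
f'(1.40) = -3.30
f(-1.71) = -3.92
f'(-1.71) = 24.35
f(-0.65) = 5.62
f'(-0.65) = 0.07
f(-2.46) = -38.00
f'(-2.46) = 71.78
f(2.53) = -15.91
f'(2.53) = -41.51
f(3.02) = -44.54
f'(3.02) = -77.77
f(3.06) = -47.72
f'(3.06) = -81.40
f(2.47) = -13.52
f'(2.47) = -38.03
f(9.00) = -5755.00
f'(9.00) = -2656.00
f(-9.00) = -7195.00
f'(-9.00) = 3140.00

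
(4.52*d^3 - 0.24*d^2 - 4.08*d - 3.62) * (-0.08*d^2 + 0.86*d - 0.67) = -0.3616*d^5 + 3.9064*d^4 - 2.9084*d^3 - 3.0584*d^2 - 0.3796*d + 2.4254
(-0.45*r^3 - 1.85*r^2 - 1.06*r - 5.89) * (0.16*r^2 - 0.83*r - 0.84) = -0.072*r^5 + 0.0775*r^4 + 1.7439*r^3 + 1.4914*r^2 + 5.7791*r + 4.9476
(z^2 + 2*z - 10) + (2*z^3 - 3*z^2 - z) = 2*z^3 - 2*z^2 + z - 10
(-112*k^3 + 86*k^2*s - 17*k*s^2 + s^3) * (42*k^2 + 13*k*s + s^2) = -4704*k^5 + 2156*k^4*s + 292*k^3*s^2 - 93*k^2*s^3 - 4*k*s^4 + s^5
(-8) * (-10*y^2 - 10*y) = 80*y^2 + 80*y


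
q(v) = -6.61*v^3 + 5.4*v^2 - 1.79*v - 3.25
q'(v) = -19.83*v^2 + 10.8*v - 1.79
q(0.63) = -3.89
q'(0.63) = -2.86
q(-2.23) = 100.90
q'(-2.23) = -124.49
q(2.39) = -66.92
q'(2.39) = -89.25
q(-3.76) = 431.19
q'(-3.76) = -322.75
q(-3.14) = 260.25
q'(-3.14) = -231.22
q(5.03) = -716.84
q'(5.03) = -449.18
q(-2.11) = 86.66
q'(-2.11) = -112.86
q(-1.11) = 14.43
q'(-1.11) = -38.21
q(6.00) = -1247.35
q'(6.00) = -650.87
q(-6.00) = 1629.65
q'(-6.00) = -780.47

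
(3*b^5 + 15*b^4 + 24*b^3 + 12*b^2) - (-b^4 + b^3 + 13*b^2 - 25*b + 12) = 3*b^5 + 16*b^4 + 23*b^3 - b^2 + 25*b - 12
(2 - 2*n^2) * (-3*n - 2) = 6*n^3 + 4*n^2 - 6*n - 4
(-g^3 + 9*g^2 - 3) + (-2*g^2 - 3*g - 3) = -g^3 + 7*g^2 - 3*g - 6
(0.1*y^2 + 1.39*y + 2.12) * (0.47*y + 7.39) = 0.047*y^3 + 1.3923*y^2 + 11.2685*y + 15.6668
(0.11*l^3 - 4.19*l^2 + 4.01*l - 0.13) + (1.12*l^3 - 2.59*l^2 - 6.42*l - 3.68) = 1.23*l^3 - 6.78*l^2 - 2.41*l - 3.81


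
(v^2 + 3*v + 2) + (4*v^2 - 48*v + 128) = 5*v^2 - 45*v + 130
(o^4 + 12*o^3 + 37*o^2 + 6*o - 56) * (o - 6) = o^5 + 6*o^4 - 35*o^3 - 216*o^2 - 92*o + 336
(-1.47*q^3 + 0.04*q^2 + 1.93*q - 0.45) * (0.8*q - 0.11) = -1.176*q^4 + 0.1937*q^3 + 1.5396*q^2 - 0.5723*q + 0.0495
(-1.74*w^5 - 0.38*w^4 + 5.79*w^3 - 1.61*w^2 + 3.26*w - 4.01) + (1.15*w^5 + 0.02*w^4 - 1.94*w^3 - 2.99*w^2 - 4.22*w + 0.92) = -0.59*w^5 - 0.36*w^4 + 3.85*w^3 - 4.6*w^2 - 0.96*w - 3.09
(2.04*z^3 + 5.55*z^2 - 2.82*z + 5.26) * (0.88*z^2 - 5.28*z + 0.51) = 1.7952*z^5 - 5.8872*z^4 - 30.7452*z^3 + 22.3489*z^2 - 29.211*z + 2.6826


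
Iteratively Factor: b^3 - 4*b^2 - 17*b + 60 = (b - 5)*(b^2 + b - 12) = (b - 5)*(b + 4)*(b - 3)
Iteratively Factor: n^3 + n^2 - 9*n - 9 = (n - 3)*(n^2 + 4*n + 3) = (n - 3)*(n + 1)*(n + 3)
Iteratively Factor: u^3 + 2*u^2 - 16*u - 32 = (u + 2)*(u^2 - 16) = (u - 4)*(u + 2)*(u + 4)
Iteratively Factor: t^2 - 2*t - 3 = (t + 1)*(t - 3)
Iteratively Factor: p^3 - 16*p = (p - 4)*(p^2 + 4*p) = (p - 4)*(p + 4)*(p)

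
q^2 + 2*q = q*(q + 2)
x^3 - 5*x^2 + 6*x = x*(x - 3)*(x - 2)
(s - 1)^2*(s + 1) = s^3 - s^2 - s + 1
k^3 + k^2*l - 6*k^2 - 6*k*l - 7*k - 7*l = (k - 7)*(k + 1)*(k + l)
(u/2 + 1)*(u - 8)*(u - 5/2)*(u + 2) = u^4/2 - 13*u^3/4 - 9*u^2 + 19*u + 40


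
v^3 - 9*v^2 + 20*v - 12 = (v - 6)*(v - 2)*(v - 1)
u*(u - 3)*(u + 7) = u^3 + 4*u^2 - 21*u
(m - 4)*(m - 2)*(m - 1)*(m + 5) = m^4 - 2*m^3 - 21*m^2 + 62*m - 40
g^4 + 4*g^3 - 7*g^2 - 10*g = g*(g - 2)*(g + 1)*(g + 5)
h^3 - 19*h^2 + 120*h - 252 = (h - 7)*(h - 6)^2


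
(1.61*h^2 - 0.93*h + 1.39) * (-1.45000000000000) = -2.3345*h^2 + 1.3485*h - 2.0155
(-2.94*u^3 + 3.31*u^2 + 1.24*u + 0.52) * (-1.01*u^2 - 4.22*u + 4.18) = 2.9694*u^5 + 9.0637*u^4 - 27.5098*u^3 + 8.0778*u^2 + 2.9888*u + 2.1736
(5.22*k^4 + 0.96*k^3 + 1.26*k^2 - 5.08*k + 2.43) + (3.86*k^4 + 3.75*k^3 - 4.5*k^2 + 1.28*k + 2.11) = 9.08*k^4 + 4.71*k^3 - 3.24*k^2 - 3.8*k + 4.54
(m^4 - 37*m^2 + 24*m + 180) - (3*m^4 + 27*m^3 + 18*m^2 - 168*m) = -2*m^4 - 27*m^3 - 55*m^2 + 192*m + 180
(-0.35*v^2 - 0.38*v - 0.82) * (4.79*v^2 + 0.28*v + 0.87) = -1.6765*v^4 - 1.9182*v^3 - 4.3387*v^2 - 0.5602*v - 0.7134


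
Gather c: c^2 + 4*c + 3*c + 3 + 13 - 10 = c^2 + 7*c + 6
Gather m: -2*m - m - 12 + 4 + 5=-3*m - 3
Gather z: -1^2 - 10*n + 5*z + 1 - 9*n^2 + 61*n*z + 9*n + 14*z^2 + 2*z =-9*n^2 - n + 14*z^2 + z*(61*n + 7)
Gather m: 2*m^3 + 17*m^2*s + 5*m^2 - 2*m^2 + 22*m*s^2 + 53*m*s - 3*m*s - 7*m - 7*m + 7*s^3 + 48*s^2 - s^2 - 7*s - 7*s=2*m^3 + m^2*(17*s + 3) + m*(22*s^2 + 50*s - 14) + 7*s^3 + 47*s^2 - 14*s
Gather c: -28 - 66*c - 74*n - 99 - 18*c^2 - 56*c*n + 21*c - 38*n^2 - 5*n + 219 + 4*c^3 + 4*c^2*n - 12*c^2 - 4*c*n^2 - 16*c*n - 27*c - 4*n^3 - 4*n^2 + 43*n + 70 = 4*c^3 + c^2*(4*n - 30) + c*(-4*n^2 - 72*n - 72) - 4*n^3 - 42*n^2 - 36*n + 162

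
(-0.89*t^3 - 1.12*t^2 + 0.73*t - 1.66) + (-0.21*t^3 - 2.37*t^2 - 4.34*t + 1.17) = -1.1*t^3 - 3.49*t^2 - 3.61*t - 0.49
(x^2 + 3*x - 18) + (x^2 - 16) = 2*x^2 + 3*x - 34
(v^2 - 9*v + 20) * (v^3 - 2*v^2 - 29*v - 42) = v^5 - 11*v^4 + 9*v^3 + 179*v^2 - 202*v - 840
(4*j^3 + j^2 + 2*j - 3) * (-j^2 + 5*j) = -4*j^5 + 19*j^4 + 3*j^3 + 13*j^2 - 15*j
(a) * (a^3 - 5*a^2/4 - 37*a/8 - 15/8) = a^4 - 5*a^3/4 - 37*a^2/8 - 15*a/8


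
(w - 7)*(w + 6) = w^2 - w - 42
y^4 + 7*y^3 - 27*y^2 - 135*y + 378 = (y - 3)^2*(y + 6)*(y + 7)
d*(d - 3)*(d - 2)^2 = d^4 - 7*d^3 + 16*d^2 - 12*d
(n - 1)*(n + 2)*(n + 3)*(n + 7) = n^4 + 11*n^3 + 29*n^2 + n - 42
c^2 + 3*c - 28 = (c - 4)*(c + 7)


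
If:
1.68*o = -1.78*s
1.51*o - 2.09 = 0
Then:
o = 1.38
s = -1.31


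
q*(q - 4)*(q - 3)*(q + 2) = q^4 - 5*q^3 - 2*q^2 + 24*q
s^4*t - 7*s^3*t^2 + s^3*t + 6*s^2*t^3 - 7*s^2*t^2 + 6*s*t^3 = s*(s - 6*t)*(s - t)*(s*t + t)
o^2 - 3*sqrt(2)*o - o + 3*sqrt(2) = (o - 1)*(o - 3*sqrt(2))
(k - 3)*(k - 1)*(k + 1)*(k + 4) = k^4 + k^3 - 13*k^2 - k + 12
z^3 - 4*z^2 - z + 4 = (z - 4)*(z - 1)*(z + 1)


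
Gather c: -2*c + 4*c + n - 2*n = 2*c - n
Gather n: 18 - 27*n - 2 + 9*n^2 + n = 9*n^2 - 26*n + 16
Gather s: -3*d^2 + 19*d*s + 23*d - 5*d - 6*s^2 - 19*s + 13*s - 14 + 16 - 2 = -3*d^2 + 18*d - 6*s^2 + s*(19*d - 6)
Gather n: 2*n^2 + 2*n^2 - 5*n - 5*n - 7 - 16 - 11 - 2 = 4*n^2 - 10*n - 36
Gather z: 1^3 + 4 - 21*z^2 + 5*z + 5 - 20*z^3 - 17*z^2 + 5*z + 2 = -20*z^3 - 38*z^2 + 10*z + 12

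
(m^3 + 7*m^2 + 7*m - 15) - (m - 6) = m^3 + 7*m^2 + 6*m - 9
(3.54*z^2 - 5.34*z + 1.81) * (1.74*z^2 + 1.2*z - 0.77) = 6.1596*z^4 - 5.0436*z^3 - 5.9844*z^2 + 6.2838*z - 1.3937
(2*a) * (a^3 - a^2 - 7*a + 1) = 2*a^4 - 2*a^3 - 14*a^2 + 2*a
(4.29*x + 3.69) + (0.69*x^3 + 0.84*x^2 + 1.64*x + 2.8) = 0.69*x^3 + 0.84*x^2 + 5.93*x + 6.49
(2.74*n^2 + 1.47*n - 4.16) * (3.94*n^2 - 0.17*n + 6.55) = 10.7956*n^4 + 5.326*n^3 + 1.3067*n^2 + 10.3357*n - 27.248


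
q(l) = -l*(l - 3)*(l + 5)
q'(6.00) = -117.00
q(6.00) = -198.00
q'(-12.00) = -369.00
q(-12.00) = 1260.00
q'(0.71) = 10.65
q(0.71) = 9.28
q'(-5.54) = -54.91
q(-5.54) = 25.55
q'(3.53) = -36.50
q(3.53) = -15.96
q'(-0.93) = 16.13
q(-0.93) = -14.88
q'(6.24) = -126.77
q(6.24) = -227.25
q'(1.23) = 5.54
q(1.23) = 13.56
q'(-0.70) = 16.33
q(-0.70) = -11.14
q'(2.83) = -20.35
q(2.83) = 3.77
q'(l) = -l*(l - 3) - l*(l + 5) - (l - 3)*(l + 5)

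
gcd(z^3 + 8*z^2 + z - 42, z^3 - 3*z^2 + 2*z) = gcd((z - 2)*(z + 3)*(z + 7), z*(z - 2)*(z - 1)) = z - 2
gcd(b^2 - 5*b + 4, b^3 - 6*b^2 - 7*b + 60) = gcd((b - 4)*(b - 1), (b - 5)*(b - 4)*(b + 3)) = b - 4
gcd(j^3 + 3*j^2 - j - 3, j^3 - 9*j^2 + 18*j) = 1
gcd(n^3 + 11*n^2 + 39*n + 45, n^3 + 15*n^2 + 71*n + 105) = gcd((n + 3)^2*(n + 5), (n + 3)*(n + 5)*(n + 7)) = n^2 + 8*n + 15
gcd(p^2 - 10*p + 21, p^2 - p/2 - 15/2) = p - 3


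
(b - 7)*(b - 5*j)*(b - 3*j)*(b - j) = b^4 - 9*b^3*j - 7*b^3 + 23*b^2*j^2 + 63*b^2*j - 15*b*j^3 - 161*b*j^2 + 105*j^3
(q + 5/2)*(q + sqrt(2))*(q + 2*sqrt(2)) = q^3 + 5*q^2/2 + 3*sqrt(2)*q^2 + 4*q + 15*sqrt(2)*q/2 + 10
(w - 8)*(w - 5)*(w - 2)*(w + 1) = w^4 - 14*w^3 + 51*w^2 - 14*w - 80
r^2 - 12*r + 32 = (r - 8)*(r - 4)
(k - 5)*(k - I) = k^2 - 5*k - I*k + 5*I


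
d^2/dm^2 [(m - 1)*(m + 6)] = 2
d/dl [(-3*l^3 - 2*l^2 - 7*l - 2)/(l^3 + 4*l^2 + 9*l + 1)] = (-10*l^4 - 40*l^3 + 7*l^2 + 12*l + 11)/(l^6 + 8*l^5 + 34*l^4 + 74*l^3 + 89*l^2 + 18*l + 1)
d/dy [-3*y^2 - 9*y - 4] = -6*y - 9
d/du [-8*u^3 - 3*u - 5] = -24*u^2 - 3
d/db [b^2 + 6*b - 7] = 2*b + 6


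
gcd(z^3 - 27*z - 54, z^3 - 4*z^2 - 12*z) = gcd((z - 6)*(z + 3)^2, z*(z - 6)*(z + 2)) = z - 6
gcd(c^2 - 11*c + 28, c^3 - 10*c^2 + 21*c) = c - 7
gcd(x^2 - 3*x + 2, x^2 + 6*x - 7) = x - 1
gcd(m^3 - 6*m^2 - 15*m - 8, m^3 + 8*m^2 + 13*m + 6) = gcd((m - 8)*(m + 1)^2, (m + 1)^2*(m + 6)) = m^2 + 2*m + 1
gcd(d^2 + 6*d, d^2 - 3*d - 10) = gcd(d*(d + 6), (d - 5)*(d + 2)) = 1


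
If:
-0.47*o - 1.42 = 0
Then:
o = -3.02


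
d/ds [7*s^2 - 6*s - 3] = 14*s - 6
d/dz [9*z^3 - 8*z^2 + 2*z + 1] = 27*z^2 - 16*z + 2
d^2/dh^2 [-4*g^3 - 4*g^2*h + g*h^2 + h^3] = 2*g + 6*h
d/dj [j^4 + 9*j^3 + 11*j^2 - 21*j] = 4*j^3 + 27*j^2 + 22*j - 21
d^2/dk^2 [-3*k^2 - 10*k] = -6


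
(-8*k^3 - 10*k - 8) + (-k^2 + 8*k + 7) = -8*k^3 - k^2 - 2*k - 1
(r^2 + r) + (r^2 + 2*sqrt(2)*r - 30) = 2*r^2 + r + 2*sqrt(2)*r - 30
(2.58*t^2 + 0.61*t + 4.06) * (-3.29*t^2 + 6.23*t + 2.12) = -8.4882*t^4 + 14.0665*t^3 - 4.0875*t^2 + 26.587*t + 8.6072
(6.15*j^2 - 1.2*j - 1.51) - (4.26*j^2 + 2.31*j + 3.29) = 1.89*j^2 - 3.51*j - 4.8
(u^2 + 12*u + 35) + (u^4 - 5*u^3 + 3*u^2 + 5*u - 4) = u^4 - 5*u^3 + 4*u^2 + 17*u + 31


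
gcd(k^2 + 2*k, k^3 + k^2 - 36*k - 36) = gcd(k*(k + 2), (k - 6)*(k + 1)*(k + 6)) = 1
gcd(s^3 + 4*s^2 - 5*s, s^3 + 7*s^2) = s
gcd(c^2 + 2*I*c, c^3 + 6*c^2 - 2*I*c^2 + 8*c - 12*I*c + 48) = c + 2*I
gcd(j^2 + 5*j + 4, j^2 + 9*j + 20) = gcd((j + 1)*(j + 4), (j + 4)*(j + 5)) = j + 4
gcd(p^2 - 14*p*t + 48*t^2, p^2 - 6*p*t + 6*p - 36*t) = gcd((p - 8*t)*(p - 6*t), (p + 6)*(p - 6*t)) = p - 6*t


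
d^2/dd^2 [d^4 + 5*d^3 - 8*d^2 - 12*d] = 12*d^2 + 30*d - 16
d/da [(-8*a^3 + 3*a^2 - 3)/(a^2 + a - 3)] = (-8*a^4 - 16*a^3 + 75*a^2 - 12*a + 3)/(a^4 + 2*a^3 - 5*a^2 - 6*a + 9)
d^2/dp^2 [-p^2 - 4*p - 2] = -2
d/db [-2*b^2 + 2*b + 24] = 2 - 4*b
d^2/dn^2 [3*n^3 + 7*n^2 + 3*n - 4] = 18*n + 14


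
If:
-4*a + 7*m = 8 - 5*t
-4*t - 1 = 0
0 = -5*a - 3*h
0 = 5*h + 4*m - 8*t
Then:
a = 153/127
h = -255/127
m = 1021/508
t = -1/4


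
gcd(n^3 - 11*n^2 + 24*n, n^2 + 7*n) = n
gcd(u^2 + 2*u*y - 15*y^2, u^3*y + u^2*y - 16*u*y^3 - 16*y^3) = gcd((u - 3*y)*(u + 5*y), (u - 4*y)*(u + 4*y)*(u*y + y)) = 1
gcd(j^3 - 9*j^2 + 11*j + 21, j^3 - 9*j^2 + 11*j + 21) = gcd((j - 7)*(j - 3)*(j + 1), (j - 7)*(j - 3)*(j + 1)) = j^3 - 9*j^2 + 11*j + 21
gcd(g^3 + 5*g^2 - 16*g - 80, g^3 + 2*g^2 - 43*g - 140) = g^2 + 9*g + 20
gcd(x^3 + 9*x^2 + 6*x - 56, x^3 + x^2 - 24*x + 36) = x - 2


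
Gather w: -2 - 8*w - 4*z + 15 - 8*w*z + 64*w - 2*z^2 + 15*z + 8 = w*(56 - 8*z) - 2*z^2 + 11*z + 21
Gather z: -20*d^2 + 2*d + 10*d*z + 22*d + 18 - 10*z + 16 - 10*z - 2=-20*d^2 + 24*d + z*(10*d - 20) + 32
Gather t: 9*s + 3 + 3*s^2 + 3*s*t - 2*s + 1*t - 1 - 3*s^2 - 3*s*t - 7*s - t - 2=0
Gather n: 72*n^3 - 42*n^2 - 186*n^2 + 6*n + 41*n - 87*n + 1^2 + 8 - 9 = 72*n^3 - 228*n^2 - 40*n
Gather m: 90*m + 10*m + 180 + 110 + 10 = 100*m + 300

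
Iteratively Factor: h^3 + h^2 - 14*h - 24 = (h - 4)*(h^2 + 5*h + 6) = (h - 4)*(h + 2)*(h + 3)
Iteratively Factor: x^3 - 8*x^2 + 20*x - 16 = (x - 2)*(x^2 - 6*x + 8) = (x - 2)^2*(x - 4)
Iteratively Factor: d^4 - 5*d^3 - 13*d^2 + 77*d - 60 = (d - 1)*(d^3 - 4*d^2 - 17*d + 60) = (d - 1)*(d + 4)*(d^2 - 8*d + 15) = (d - 5)*(d - 1)*(d + 4)*(d - 3)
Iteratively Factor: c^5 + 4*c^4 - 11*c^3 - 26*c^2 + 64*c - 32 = (c + 4)*(c^4 - 11*c^2 + 18*c - 8) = (c - 2)*(c + 4)*(c^3 + 2*c^2 - 7*c + 4) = (c - 2)*(c - 1)*(c + 4)*(c^2 + 3*c - 4) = (c - 2)*(c - 1)^2*(c + 4)*(c + 4)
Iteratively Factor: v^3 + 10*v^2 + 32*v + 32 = (v + 2)*(v^2 + 8*v + 16) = (v + 2)*(v + 4)*(v + 4)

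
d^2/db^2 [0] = 0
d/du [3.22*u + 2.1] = 3.22000000000000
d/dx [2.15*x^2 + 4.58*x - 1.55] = 4.3*x + 4.58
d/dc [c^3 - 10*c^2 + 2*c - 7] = 3*c^2 - 20*c + 2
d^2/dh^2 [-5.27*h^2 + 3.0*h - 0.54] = -10.5400000000000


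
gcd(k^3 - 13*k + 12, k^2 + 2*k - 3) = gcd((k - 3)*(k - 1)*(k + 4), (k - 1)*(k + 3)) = k - 1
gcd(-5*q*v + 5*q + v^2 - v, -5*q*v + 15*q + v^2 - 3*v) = 5*q - v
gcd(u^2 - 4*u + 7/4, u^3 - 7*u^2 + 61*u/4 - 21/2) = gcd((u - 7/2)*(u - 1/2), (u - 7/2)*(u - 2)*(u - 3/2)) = u - 7/2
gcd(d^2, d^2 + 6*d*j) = d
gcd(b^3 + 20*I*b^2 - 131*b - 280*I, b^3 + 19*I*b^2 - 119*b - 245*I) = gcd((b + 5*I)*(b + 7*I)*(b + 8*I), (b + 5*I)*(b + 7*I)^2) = b^2 + 12*I*b - 35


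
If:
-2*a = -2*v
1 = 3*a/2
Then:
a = 2/3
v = 2/3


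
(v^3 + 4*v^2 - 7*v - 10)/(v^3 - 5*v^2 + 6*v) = (v^2 + 6*v + 5)/(v*(v - 3))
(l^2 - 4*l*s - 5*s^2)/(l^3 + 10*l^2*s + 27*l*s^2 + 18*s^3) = (l - 5*s)/(l^2 + 9*l*s + 18*s^2)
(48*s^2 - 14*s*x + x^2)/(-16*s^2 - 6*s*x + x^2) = (-6*s + x)/(2*s + x)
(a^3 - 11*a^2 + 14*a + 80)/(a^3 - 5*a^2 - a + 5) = (a^2 - 6*a - 16)/(a^2 - 1)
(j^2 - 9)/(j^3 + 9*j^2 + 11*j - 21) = (j - 3)/(j^2 + 6*j - 7)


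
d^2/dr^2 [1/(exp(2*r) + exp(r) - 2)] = (2*(2*exp(r) + 1)^2*exp(r) - (4*exp(r) + 1)*(exp(2*r) + exp(r) - 2))*exp(r)/(exp(2*r) + exp(r) - 2)^3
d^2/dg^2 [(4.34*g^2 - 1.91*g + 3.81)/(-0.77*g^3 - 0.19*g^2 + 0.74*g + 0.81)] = (-5.14637199999999*g^6 + 6.794634*g^5 - 40.268382*g^4 - 45.72033*g^3 + 22.48803*g^2 - 9.279972*g - 13.330086)/(0.456533*g^9 + 0.337953*g^8 - 1.232847*g^7 - 2.08346*g^6 + 0.473796*g^5 + 2.993637*g^4 + 1.793683*g^3 - 0.956691*g^2 - 1.456542*g - 0.531441)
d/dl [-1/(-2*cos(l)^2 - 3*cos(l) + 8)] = (4*cos(l) + 3)*sin(l)/(3*cos(l) + cos(2*l) - 7)^2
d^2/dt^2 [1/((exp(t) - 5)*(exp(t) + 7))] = (4*exp(3*t) + 6*exp(2*t) + 144*exp(t) + 70)*exp(t)/(exp(6*t) + 6*exp(5*t) - 93*exp(4*t) - 412*exp(3*t) + 3255*exp(2*t) + 7350*exp(t) - 42875)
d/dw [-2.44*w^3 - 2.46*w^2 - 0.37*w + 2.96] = -7.32*w^2 - 4.92*w - 0.37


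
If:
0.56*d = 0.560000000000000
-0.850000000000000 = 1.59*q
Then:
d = 1.00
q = -0.53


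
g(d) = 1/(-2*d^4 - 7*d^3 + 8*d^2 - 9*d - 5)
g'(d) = (8*d^3 + 21*d^2 - 16*d + 9)/(-2*d^4 - 7*d^3 + 8*d^2 - 9*d - 5)^2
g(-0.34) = -1.30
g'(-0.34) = 28.15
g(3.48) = -0.00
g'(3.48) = 0.00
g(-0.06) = -0.23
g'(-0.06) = 0.51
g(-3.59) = 0.01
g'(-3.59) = -0.00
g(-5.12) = -0.01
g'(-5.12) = -0.01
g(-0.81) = 0.10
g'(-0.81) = 0.29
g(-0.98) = 0.06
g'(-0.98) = 0.14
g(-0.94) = 0.07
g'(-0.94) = 0.16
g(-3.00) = 0.01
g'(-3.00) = 0.00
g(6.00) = 0.00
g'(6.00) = 0.00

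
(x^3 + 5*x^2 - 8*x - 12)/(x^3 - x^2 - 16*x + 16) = (x^3 + 5*x^2 - 8*x - 12)/(x^3 - x^2 - 16*x + 16)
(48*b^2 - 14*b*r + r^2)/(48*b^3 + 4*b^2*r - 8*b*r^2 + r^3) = (-8*b + r)/(-8*b^2 - 2*b*r + r^2)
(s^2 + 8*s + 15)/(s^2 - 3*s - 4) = (s^2 + 8*s + 15)/(s^2 - 3*s - 4)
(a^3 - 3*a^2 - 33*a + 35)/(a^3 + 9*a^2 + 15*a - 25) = (a - 7)/(a + 5)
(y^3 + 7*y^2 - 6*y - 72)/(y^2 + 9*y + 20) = (y^2 + 3*y - 18)/(y + 5)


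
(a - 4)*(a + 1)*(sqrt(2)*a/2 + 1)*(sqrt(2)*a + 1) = a^4 - 3*a^3 + 3*sqrt(2)*a^3/2 - 9*sqrt(2)*a^2/2 - 3*a^2 - 6*sqrt(2)*a - 3*a - 4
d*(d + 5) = d^2 + 5*d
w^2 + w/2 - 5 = (w - 2)*(w + 5/2)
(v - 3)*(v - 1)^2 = v^3 - 5*v^2 + 7*v - 3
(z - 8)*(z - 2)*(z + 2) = z^3 - 8*z^2 - 4*z + 32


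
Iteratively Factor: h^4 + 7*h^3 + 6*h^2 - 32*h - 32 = (h + 4)*(h^3 + 3*h^2 - 6*h - 8) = (h - 2)*(h + 4)*(h^2 + 5*h + 4) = (h - 2)*(h + 4)^2*(h + 1)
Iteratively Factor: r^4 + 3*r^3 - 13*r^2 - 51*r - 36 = (r + 1)*(r^3 + 2*r^2 - 15*r - 36) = (r + 1)*(r + 3)*(r^2 - r - 12) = (r - 4)*(r + 1)*(r + 3)*(r + 3)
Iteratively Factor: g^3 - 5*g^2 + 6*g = (g - 2)*(g^2 - 3*g) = g*(g - 2)*(g - 3)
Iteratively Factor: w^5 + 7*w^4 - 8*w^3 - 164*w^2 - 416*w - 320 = (w + 2)*(w^4 + 5*w^3 - 18*w^2 - 128*w - 160) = (w - 5)*(w + 2)*(w^3 + 10*w^2 + 32*w + 32) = (w - 5)*(w + 2)*(w + 4)*(w^2 + 6*w + 8) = (w - 5)*(w + 2)^2*(w + 4)*(w + 4)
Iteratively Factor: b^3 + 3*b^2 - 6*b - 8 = (b + 4)*(b^2 - b - 2) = (b + 1)*(b + 4)*(b - 2)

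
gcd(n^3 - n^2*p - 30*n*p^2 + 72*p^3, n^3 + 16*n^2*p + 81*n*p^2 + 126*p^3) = n + 6*p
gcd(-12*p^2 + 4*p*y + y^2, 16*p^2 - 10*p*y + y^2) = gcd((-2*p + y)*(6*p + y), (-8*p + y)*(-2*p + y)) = -2*p + y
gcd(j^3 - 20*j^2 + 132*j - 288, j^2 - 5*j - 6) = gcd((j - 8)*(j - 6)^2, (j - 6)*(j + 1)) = j - 6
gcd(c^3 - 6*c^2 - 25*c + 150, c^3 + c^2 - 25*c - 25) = c^2 - 25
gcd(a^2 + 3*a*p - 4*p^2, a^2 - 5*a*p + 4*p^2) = -a + p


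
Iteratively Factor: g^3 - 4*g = (g - 2)*(g^2 + 2*g) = (g - 2)*(g + 2)*(g)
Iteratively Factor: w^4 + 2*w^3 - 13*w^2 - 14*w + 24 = (w - 3)*(w^3 + 5*w^2 + 2*w - 8) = (w - 3)*(w + 2)*(w^2 + 3*w - 4) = (w - 3)*(w + 2)*(w + 4)*(w - 1)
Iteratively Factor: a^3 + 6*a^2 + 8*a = (a + 2)*(a^2 + 4*a) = (a + 2)*(a + 4)*(a)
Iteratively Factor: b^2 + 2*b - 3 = (b + 3)*(b - 1)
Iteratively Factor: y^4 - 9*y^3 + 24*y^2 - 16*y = (y - 4)*(y^3 - 5*y^2 + 4*y) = (y - 4)*(y - 1)*(y^2 - 4*y) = y*(y - 4)*(y - 1)*(y - 4)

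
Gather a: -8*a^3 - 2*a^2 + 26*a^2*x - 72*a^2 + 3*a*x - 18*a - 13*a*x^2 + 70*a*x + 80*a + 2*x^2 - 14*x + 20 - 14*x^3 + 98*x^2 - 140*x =-8*a^3 + a^2*(26*x - 74) + a*(-13*x^2 + 73*x + 62) - 14*x^3 + 100*x^2 - 154*x + 20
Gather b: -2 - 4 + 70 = 64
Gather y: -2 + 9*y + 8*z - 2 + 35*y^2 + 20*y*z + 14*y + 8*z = 35*y^2 + y*(20*z + 23) + 16*z - 4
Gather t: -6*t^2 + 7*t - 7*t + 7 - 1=6 - 6*t^2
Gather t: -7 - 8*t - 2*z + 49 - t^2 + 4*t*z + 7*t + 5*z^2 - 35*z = -t^2 + t*(4*z - 1) + 5*z^2 - 37*z + 42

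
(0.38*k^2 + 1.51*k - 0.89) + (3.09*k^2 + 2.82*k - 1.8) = 3.47*k^2 + 4.33*k - 2.69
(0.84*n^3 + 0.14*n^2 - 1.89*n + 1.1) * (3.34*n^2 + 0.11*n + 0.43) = 2.8056*n^5 + 0.56*n^4 - 5.936*n^3 + 3.5263*n^2 - 0.6917*n + 0.473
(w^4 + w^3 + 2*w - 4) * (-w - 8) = -w^5 - 9*w^4 - 8*w^3 - 2*w^2 - 12*w + 32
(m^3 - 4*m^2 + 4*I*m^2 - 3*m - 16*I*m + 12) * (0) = 0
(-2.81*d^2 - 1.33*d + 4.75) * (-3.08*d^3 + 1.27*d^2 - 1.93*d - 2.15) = 8.6548*d^5 + 0.5277*d^4 - 10.8958*d^3 + 14.6409*d^2 - 6.308*d - 10.2125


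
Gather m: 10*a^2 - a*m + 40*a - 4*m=10*a^2 + 40*a + m*(-a - 4)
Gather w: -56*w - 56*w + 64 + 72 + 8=144 - 112*w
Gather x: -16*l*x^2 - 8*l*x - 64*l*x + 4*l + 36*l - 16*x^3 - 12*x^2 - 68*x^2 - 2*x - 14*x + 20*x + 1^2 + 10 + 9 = 40*l - 16*x^3 + x^2*(-16*l - 80) + x*(4 - 72*l) + 20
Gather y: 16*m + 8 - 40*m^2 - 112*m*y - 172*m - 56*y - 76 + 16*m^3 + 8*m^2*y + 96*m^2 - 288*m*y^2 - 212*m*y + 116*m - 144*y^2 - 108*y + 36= 16*m^3 + 56*m^2 - 40*m + y^2*(-288*m - 144) + y*(8*m^2 - 324*m - 164) - 32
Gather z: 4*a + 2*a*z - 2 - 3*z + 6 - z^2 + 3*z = 2*a*z + 4*a - z^2 + 4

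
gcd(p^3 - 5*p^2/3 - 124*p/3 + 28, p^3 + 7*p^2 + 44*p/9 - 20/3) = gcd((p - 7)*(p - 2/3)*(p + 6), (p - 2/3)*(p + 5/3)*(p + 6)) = p^2 + 16*p/3 - 4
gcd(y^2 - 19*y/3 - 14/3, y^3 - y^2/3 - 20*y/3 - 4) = y + 2/3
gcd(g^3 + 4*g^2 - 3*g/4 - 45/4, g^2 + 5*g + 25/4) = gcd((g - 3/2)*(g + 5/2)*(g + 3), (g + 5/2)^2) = g + 5/2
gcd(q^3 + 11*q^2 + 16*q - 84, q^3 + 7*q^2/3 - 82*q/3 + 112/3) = q^2 + 5*q - 14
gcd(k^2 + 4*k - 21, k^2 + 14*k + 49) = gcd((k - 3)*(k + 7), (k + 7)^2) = k + 7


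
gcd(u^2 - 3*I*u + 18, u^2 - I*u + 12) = u + 3*I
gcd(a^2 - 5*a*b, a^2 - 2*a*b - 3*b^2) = 1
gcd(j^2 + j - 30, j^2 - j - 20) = j - 5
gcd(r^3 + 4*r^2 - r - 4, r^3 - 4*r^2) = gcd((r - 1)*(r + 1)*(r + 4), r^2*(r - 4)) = 1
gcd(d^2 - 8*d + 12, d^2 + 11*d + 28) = 1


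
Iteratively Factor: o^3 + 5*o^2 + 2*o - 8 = (o + 2)*(o^2 + 3*o - 4) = (o - 1)*(o + 2)*(o + 4)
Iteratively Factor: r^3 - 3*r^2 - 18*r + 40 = (r - 5)*(r^2 + 2*r - 8) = (r - 5)*(r - 2)*(r + 4)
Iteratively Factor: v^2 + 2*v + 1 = (v + 1)*(v + 1)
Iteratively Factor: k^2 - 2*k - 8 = (k - 4)*(k + 2)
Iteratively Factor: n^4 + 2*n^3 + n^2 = (n + 1)*(n^3 + n^2) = n*(n + 1)*(n^2 + n) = n*(n + 1)^2*(n)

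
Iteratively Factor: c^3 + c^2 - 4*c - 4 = (c - 2)*(c^2 + 3*c + 2) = (c - 2)*(c + 2)*(c + 1)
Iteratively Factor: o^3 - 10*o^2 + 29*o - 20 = (o - 4)*(o^2 - 6*o + 5) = (o - 5)*(o - 4)*(o - 1)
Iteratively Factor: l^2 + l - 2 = (l + 2)*(l - 1)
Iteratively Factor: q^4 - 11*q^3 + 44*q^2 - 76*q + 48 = (q - 4)*(q^3 - 7*q^2 + 16*q - 12) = (q - 4)*(q - 2)*(q^2 - 5*q + 6) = (q - 4)*(q - 3)*(q - 2)*(q - 2)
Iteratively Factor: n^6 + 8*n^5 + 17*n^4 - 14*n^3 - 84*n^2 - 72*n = (n + 3)*(n^5 + 5*n^4 + 2*n^3 - 20*n^2 - 24*n) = (n - 2)*(n + 3)*(n^4 + 7*n^3 + 16*n^2 + 12*n) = (n - 2)*(n + 3)^2*(n^3 + 4*n^2 + 4*n) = n*(n - 2)*(n + 3)^2*(n^2 + 4*n + 4) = n*(n - 2)*(n + 2)*(n + 3)^2*(n + 2)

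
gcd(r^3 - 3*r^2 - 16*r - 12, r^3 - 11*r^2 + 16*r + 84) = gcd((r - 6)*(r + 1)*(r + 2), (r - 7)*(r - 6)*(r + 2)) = r^2 - 4*r - 12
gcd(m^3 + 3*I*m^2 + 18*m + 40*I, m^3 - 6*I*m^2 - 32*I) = m^2 - 2*I*m + 8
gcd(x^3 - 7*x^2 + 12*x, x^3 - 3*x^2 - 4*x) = x^2 - 4*x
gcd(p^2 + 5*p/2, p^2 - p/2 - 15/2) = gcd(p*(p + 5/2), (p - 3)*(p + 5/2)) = p + 5/2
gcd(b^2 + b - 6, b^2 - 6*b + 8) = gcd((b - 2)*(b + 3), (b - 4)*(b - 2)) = b - 2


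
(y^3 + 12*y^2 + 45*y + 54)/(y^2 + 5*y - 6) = (y^2 + 6*y + 9)/(y - 1)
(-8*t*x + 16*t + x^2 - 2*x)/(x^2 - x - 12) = (8*t*x - 16*t - x^2 + 2*x)/(-x^2 + x + 12)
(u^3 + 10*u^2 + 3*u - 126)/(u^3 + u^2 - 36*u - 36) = (u^2 + 4*u - 21)/(u^2 - 5*u - 6)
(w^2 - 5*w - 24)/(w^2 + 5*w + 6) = (w - 8)/(w + 2)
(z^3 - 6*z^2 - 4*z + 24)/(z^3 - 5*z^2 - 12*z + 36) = (z + 2)/(z + 3)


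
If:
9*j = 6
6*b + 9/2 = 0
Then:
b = -3/4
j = 2/3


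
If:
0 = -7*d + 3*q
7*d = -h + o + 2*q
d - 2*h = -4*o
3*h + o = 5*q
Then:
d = 0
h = 0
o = 0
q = 0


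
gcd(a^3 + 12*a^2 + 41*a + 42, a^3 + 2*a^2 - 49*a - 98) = a^2 + 9*a + 14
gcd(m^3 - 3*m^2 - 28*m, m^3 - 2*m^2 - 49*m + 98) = m - 7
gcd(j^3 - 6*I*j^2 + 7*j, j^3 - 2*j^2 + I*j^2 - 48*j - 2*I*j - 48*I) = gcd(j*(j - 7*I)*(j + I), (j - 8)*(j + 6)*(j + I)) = j + I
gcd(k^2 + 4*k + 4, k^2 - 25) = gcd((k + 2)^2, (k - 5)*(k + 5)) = 1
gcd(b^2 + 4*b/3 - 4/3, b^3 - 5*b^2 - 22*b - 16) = b + 2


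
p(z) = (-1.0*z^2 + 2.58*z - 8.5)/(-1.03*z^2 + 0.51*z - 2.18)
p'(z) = (2.58 - 2.0*z)/(-1.03*z^2 + 0.51*z - 2.18) + (2.06*z - 0.51)*(-1.0*z^2 + 2.58*z - 8.5)/(-1.03*z^2 + 0.51*z - 2.18)^2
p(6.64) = 0.80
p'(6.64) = 0.00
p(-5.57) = 1.46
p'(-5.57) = 0.10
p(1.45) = 1.90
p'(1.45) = -1.22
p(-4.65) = 1.57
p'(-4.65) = 0.15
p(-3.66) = 1.76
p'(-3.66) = 0.24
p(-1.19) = 3.06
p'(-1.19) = 0.97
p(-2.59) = 2.10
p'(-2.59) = 0.44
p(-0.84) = 3.41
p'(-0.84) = 1.01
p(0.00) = 3.90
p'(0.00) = -0.27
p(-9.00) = 1.25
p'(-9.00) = 0.04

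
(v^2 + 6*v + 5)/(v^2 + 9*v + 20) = (v + 1)/(v + 4)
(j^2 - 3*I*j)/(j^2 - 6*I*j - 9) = j/(j - 3*I)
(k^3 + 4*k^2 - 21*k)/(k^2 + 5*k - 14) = k*(k - 3)/(k - 2)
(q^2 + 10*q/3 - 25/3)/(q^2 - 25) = (q - 5/3)/(q - 5)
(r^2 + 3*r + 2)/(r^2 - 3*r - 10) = (r + 1)/(r - 5)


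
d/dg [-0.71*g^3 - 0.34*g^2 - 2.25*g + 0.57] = -2.13*g^2 - 0.68*g - 2.25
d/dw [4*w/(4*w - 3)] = -12/(4*w - 3)^2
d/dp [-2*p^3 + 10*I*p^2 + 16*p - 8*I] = -6*p^2 + 20*I*p + 16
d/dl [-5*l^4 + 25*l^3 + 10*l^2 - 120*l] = -20*l^3 + 75*l^2 + 20*l - 120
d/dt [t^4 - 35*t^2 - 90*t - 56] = 4*t^3 - 70*t - 90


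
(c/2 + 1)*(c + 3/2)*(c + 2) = c^3/2 + 11*c^2/4 + 5*c + 3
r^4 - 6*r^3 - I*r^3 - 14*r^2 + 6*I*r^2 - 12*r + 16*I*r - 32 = (r - 8)*(r + 2)*(r - 2*I)*(r + I)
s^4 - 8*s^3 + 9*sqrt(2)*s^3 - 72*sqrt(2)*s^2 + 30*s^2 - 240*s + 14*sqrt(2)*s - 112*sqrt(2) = (s - 8)*(s + sqrt(2))^2*(s + 7*sqrt(2))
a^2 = a^2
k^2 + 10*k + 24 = (k + 4)*(k + 6)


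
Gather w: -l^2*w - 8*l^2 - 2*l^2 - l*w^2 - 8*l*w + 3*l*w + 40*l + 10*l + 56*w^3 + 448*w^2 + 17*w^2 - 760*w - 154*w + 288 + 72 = -10*l^2 + 50*l + 56*w^3 + w^2*(465 - l) + w*(-l^2 - 5*l - 914) + 360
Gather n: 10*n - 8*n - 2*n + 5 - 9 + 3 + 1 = 0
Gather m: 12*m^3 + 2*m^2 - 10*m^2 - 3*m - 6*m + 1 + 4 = 12*m^3 - 8*m^2 - 9*m + 5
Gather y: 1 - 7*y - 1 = -7*y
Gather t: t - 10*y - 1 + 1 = t - 10*y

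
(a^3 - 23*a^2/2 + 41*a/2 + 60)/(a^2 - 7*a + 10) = (a^2 - 13*a/2 - 12)/(a - 2)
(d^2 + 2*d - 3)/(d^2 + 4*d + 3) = (d - 1)/(d + 1)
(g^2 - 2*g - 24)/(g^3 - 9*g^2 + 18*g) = (g + 4)/(g*(g - 3))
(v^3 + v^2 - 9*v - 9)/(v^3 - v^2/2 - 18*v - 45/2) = 2*(v^2 - 2*v - 3)/(2*v^2 - 7*v - 15)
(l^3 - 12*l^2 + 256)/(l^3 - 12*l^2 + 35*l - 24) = (l^2 - 4*l - 32)/(l^2 - 4*l + 3)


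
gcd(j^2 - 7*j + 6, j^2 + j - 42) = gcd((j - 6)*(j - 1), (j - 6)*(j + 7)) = j - 6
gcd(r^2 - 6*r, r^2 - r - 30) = r - 6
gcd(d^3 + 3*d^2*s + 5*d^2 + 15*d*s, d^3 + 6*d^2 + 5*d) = d^2 + 5*d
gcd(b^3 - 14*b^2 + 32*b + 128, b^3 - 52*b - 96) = b^2 - 6*b - 16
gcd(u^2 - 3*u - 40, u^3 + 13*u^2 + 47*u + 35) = u + 5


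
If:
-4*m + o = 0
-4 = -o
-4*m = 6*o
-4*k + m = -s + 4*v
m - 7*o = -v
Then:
No Solution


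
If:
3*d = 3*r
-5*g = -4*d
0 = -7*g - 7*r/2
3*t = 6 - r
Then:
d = 0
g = 0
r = 0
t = 2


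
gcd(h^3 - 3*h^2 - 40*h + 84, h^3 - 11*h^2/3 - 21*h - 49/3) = h - 7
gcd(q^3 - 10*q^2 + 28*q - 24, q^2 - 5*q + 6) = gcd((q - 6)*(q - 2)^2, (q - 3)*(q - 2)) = q - 2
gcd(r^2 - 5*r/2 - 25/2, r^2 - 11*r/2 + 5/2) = r - 5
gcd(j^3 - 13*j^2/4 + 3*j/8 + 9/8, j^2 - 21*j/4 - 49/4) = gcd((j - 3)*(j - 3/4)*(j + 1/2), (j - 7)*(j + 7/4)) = 1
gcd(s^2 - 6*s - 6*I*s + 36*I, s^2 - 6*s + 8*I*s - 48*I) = s - 6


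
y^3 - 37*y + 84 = (y - 4)*(y - 3)*(y + 7)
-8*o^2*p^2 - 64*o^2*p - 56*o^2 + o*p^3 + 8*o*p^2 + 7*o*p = (-8*o + p)*(p + 7)*(o*p + o)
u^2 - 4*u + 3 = (u - 3)*(u - 1)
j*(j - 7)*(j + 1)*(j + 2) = j^4 - 4*j^3 - 19*j^2 - 14*j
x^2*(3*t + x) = 3*t*x^2 + x^3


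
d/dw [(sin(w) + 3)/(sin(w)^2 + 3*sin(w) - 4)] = (-6*sin(w) + cos(w)^2 - 14)*cos(w)/(sin(w)^2 + 3*sin(w) - 4)^2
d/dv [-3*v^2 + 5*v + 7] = 5 - 6*v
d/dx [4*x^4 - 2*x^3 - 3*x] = 16*x^3 - 6*x^2 - 3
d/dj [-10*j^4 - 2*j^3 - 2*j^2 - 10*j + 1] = -40*j^3 - 6*j^2 - 4*j - 10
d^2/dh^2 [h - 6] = 0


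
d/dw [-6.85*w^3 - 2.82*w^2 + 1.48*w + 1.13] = -20.55*w^2 - 5.64*w + 1.48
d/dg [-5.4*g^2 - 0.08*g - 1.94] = -10.8*g - 0.08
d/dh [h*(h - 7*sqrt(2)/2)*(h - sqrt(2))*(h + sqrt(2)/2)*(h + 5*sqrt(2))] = 5*h^4 + 4*sqrt(2)*h^3 - 225*h^2/2 + 32*sqrt(2)*h + 35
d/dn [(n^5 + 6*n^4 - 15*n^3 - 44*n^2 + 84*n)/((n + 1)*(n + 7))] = (3*n^4 + 2*n^3 - 11*n^2 - 16*n + 12)/(n^2 + 2*n + 1)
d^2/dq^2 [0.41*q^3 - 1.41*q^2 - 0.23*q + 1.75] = 2.46*q - 2.82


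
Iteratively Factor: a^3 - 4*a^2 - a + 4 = (a - 4)*(a^2 - 1) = (a - 4)*(a - 1)*(a + 1)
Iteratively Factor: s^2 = (s)*(s)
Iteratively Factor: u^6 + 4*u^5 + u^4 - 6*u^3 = (u + 2)*(u^5 + 2*u^4 - 3*u^3) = u*(u + 2)*(u^4 + 2*u^3 - 3*u^2) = u*(u + 2)*(u + 3)*(u^3 - u^2) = u*(u - 1)*(u + 2)*(u + 3)*(u^2) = u^2*(u - 1)*(u + 2)*(u + 3)*(u)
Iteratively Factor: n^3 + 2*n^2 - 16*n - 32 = (n + 4)*(n^2 - 2*n - 8) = (n + 2)*(n + 4)*(n - 4)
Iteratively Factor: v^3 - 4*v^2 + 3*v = (v)*(v^2 - 4*v + 3) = v*(v - 1)*(v - 3)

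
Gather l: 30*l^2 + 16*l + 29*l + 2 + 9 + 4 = 30*l^2 + 45*l + 15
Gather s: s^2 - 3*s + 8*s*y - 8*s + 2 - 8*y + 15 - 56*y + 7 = s^2 + s*(8*y - 11) - 64*y + 24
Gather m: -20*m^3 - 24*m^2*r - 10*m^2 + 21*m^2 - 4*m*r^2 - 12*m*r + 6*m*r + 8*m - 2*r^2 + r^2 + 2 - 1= -20*m^3 + m^2*(11 - 24*r) + m*(-4*r^2 - 6*r + 8) - r^2 + 1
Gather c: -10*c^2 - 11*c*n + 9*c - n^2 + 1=-10*c^2 + c*(9 - 11*n) - n^2 + 1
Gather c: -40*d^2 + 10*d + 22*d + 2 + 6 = -40*d^2 + 32*d + 8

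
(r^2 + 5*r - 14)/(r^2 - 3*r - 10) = (-r^2 - 5*r + 14)/(-r^2 + 3*r + 10)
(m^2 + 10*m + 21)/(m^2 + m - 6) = (m + 7)/(m - 2)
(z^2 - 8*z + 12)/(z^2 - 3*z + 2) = (z - 6)/(z - 1)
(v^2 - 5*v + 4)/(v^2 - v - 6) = (-v^2 + 5*v - 4)/(-v^2 + v + 6)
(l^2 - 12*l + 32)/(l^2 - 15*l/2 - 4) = 2*(l - 4)/(2*l + 1)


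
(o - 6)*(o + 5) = o^2 - o - 30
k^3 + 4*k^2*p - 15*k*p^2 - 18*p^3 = (k - 3*p)*(k + p)*(k + 6*p)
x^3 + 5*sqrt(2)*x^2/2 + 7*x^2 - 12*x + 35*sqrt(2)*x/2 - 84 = (x + 7)*(x - 3*sqrt(2)/2)*(x + 4*sqrt(2))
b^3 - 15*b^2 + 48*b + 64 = (b - 8)^2*(b + 1)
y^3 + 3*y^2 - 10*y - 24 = (y - 3)*(y + 2)*(y + 4)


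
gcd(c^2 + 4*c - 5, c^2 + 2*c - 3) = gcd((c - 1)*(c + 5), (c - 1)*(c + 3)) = c - 1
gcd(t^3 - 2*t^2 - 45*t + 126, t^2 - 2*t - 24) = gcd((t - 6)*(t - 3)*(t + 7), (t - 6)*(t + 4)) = t - 6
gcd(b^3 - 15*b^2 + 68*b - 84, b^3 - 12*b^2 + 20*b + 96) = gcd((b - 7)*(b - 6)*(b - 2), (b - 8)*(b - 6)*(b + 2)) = b - 6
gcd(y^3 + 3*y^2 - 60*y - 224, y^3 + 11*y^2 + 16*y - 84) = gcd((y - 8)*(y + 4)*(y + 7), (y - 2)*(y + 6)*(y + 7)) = y + 7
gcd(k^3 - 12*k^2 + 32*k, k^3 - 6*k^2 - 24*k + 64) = k - 8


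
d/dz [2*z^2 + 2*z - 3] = 4*z + 2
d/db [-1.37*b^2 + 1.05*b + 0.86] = 1.05 - 2.74*b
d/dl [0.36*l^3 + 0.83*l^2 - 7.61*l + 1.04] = 1.08*l^2 + 1.66*l - 7.61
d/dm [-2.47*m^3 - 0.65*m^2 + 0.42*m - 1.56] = -7.41*m^2 - 1.3*m + 0.42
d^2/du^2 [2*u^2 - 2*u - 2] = 4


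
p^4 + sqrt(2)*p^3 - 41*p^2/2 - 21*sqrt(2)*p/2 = p*(p - 3*sqrt(2))*(p + sqrt(2)/2)*(p + 7*sqrt(2)/2)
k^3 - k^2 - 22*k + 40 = (k - 4)*(k - 2)*(k + 5)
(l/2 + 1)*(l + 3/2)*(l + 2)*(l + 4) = l^4/2 + 19*l^3/4 + 16*l^2 + 23*l + 12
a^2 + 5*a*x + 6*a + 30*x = (a + 6)*(a + 5*x)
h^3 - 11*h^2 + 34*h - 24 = (h - 6)*(h - 4)*(h - 1)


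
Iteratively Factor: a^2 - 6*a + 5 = (a - 1)*(a - 5)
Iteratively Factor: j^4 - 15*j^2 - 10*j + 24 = (j - 4)*(j^3 + 4*j^2 + j - 6) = (j - 4)*(j - 1)*(j^2 + 5*j + 6) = (j - 4)*(j - 1)*(j + 3)*(j + 2)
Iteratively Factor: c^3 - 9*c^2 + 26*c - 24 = (c - 3)*(c^2 - 6*c + 8) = (c - 4)*(c - 3)*(c - 2)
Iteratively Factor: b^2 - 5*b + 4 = (b - 1)*(b - 4)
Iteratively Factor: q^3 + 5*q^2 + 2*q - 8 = (q + 4)*(q^2 + q - 2) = (q + 2)*(q + 4)*(q - 1)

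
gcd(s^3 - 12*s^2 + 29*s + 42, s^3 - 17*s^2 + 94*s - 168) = s^2 - 13*s + 42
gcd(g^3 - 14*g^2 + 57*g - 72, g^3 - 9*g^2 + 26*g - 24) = g - 3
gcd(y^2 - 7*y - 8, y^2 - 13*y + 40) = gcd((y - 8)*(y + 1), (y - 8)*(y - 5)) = y - 8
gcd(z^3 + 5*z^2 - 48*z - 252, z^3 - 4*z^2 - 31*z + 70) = z - 7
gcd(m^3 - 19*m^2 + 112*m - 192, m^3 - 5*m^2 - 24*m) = m - 8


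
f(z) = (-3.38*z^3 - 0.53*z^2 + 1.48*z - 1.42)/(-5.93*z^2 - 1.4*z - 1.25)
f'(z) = (11.86*z + 1.4)*(-3.38*z^3 - 0.53*z^2 + 1.48*z - 1.42)/(-5.93*z^2 - 1.4*z - 1.25)^2 + (-10.14*z^2 - 1.06*z + 1.48)/(-5.93*z^2 - 1.4*z - 1.25)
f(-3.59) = -1.97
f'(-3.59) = 0.61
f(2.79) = 1.46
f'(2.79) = 0.59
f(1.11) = 0.50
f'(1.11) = 0.49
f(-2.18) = -1.06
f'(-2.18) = 0.70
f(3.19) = 1.69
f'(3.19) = 0.59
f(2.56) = 1.32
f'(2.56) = 0.59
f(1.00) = 0.45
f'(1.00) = 0.44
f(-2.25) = -1.10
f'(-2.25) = 0.69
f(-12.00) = -6.85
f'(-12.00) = 0.57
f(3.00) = 1.58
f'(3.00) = 0.59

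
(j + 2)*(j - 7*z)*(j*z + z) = j^3*z - 7*j^2*z^2 + 3*j^2*z - 21*j*z^2 + 2*j*z - 14*z^2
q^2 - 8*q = q*(q - 8)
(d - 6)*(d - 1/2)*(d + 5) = d^3 - 3*d^2/2 - 59*d/2 + 15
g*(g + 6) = g^2 + 6*g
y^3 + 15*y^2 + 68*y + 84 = (y + 2)*(y + 6)*(y + 7)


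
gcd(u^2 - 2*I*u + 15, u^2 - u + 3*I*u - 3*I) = u + 3*I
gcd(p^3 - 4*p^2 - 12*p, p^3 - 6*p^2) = p^2 - 6*p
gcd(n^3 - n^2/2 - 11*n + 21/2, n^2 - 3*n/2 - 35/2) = n + 7/2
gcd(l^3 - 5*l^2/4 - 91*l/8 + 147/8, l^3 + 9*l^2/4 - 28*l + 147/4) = l^2 - 19*l/4 + 21/4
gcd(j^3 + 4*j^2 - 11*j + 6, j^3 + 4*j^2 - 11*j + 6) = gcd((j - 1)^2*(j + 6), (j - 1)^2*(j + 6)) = j^3 + 4*j^2 - 11*j + 6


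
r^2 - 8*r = r*(r - 8)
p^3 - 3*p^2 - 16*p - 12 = (p - 6)*(p + 1)*(p + 2)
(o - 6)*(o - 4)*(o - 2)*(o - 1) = o^4 - 13*o^3 + 56*o^2 - 92*o + 48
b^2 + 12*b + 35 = (b + 5)*(b + 7)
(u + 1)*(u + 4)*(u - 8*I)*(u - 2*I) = u^4 + 5*u^3 - 10*I*u^3 - 12*u^2 - 50*I*u^2 - 80*u - 40*I*u - 64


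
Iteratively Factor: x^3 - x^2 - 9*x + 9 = (x - 1)*(x^2 - 9) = (x - 3)*(x - 1)*(x + 3)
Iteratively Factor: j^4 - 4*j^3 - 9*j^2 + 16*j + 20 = (j + 1)*(j^3 - 5*j^2 - 4*j + 20) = (j - 2)*(j + 1)*(j^2 - 3*j - 10) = (j - 5)*(j - 2)*(j + 1)*(j + 2)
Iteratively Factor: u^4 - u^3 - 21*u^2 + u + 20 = (u + 1)*(u^3 - 2*u^2 - 19*u + 20) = (u + 1)*(u + 4)*(u^2 - 6*u + 5) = (u - 1)*(u + 1)*(u + 4)*(u - 5)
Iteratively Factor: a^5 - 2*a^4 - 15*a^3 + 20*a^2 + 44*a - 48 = (a - 1)*(a^4 - a^3 - 16*a^2 + 4*a + 48) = (a - 4)*(a - 1)*(a^3 + 3*a^2 - 4*a - 12) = (a - 4)*(a - 1)*(a + 3)*(a^2 - 4) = (a - 4)*(a - 1)*(a + 2)*(a + 3)*(a - 2)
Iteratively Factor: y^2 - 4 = (y - 2)*(y + 2)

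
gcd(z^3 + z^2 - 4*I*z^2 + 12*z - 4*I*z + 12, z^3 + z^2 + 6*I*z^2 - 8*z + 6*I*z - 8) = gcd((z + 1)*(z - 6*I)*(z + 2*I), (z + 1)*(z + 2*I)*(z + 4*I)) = z^2 + z*(1 + 2*I) + 2*I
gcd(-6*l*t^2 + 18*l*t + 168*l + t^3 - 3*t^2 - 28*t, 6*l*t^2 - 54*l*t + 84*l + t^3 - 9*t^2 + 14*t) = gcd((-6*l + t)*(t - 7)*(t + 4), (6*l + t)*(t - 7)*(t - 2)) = t - 7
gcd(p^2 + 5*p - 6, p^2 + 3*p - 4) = p - 1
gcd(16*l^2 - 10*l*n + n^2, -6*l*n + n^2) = 1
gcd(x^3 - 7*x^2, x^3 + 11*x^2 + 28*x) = x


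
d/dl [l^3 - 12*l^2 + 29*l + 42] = 3*l^2 - 24*l + 29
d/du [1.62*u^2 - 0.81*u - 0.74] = 3.24*u - 0.81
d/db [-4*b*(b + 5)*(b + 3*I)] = -12*b^2 - b*(40 + 24*I) - 60*I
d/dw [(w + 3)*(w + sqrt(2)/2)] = 2*w + sqrt(2)/2 + 3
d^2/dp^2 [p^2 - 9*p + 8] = 2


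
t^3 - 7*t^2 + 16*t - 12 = (t - 3)*(t - 2)^2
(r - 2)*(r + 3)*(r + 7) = r^3 + 8*r^2 + r - 42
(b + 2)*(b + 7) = b^2 + 9*b + 14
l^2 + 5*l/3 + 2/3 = (l + 2/3)*(l + 1)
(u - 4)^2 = u^2 - 8*u + 16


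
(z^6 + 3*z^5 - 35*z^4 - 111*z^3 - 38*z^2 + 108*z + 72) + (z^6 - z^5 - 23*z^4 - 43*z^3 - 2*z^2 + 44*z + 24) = 2*z^6 + 2*z^5 - 58*z^4 - 154*z^3 - 40*z^2 + 152*z + 96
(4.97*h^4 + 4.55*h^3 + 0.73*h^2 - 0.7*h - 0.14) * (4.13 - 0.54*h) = -2.6838*h^5 + 18.0691*h^4 + 18.3973*h^3 + 3.3929*h^2 - 2.8154*h - 0.5782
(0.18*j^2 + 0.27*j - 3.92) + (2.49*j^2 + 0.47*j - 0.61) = 2.67*j^2 + 0.74*j - 4.53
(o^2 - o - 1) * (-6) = -6*o^2 + 6*o + 6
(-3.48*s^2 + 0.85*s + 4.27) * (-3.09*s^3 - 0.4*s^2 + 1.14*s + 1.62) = 10.7532*s^5 - 1.2345*s^4 - 17.5015*s^3 - 6.3766*s^2 + 6.2448*s + 6.9174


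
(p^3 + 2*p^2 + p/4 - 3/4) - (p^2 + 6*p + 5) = p^3 + p^2 - 23*p/4 - 23/4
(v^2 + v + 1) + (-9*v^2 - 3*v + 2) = -8*v^2 - 2*v + 3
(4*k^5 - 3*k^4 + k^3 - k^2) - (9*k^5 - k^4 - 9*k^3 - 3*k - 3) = -5*k^5 - 2*k^4 + 10*k^3 - k^2 + 3*k + 3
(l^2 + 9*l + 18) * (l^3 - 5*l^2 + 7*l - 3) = l^5 + 4*l^4 - 20*l^3 - 30*l^2 + 99*l - 54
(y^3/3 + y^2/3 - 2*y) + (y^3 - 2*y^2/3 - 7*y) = 4*y^3/3 - y^2/3 - 9*y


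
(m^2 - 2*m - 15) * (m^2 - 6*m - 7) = m^4 - 8*m^3 - 10*m^2 + 104*m + 105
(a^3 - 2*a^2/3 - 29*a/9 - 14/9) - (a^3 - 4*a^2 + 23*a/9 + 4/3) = 10*a^2/3 - 52*a/9 - 26/9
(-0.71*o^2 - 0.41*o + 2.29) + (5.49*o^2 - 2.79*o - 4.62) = 4.78*o^2 - 3.2*o - 2.33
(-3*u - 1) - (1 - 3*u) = -2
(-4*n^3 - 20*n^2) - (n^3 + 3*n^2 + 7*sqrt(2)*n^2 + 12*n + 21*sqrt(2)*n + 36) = -5*n^3 - 23*n^2 - 7*sqrt(2)*n^2 - 21*sqrt(2)*n - 12*n - 36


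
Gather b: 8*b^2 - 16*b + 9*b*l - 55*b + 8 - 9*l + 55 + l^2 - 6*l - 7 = 8*b^2 + b*(9*l - 71) + l^2 - 15*l + 56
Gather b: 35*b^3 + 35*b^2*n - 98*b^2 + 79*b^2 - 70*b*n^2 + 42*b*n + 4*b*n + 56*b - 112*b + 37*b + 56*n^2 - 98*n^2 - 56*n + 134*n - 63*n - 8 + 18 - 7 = 35*b^3 + b^2*(35*n - 19) + b*(-70*n^2 + 46*n - 19) - 42*n^2 + 15*n + 3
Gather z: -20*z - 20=-20*z - 20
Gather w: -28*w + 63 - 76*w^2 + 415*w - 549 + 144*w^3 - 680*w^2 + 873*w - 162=144*w^3 - 756*w^2 + 1260*w - 648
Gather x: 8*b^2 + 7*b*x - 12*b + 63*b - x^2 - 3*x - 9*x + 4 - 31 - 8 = 8*b^2 + 51*b - x^2 + x*(7*b - 12) - 35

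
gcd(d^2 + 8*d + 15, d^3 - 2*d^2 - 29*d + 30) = d + 5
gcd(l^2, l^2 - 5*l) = l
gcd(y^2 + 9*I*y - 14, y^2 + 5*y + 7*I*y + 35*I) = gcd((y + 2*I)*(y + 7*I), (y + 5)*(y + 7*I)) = y + 7*I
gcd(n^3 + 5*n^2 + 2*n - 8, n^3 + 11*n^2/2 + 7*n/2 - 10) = n^2 + 3*n - 4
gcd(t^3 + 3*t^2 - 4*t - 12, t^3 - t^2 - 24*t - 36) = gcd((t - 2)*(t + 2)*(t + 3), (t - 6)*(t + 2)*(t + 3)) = t^2 + 5*t + 6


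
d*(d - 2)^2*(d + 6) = d^4 + 2*d^3 - 20*d^2 + 24*d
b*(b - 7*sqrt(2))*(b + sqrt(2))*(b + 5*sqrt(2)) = b^4 - sqrt(2)*b^3 - 74*b^2 - 70*sqrt(2)*b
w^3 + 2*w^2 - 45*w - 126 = (w - 7)*(w + 3)*(w + 6)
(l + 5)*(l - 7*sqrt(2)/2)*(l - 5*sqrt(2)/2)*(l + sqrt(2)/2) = l^4 - 11*sqrt(2)*l^3/2 + 5*l^3 - 55*sqrt(2)*l^2/2 + 23*l^2/2 + 35*sqrt(2)*l/4 + 115*l/2 + 175*sqrt(2)/4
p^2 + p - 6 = (p - 2)*(p + 3)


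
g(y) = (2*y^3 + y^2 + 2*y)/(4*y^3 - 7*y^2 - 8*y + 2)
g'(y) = (-12*y^2 + 14*y + 8)*(2*y^3 + y^2 + 2*y)/(4*y^3 - 7*y^2 - 8*y + 2)^2 + (6*y^2 + 2*y + 2)/(4*y^3 - 7*y^2 - 8*y + 2)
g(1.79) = -1.55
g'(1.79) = -2.81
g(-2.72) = 0.35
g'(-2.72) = 0.01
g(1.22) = -0.69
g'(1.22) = -0.77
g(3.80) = 1.46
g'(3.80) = -0.75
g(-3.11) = 0.35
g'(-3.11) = -0.00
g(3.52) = 1.73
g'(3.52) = -1.22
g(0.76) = -0.47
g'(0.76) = -0.24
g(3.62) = 1.62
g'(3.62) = -1.01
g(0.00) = 0.00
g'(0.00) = 1.00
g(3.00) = 3.00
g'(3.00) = -4.87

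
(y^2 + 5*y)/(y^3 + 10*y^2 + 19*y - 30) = y/(y^2 + 5*y - 6)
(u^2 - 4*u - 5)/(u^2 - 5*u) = (u + 1)/u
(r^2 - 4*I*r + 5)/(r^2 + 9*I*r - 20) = (r^2 - 4*I*r + 5)/(r^2 + 9*I*r - 20)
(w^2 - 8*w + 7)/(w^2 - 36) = (w^2 - 8*w + 7)/(w^2 - 36)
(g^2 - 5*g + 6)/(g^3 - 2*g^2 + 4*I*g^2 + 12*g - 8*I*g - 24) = (g - 3)/(g^2 + 4*I*g + 12)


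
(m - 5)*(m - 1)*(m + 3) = m^3 - 3*m^2 - 13*m + 15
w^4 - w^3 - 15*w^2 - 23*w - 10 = (w - 5)*(w + 1)^2*(w + 2)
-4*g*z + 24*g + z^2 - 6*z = (-4*g + z)*(z - 6)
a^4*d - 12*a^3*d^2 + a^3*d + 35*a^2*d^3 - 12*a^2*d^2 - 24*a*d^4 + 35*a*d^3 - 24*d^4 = (a - 8*d)*(a - 3*d)*(a - d)*(a*d + d)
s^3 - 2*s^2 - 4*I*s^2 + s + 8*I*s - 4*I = (s - 1)^2*(s - 4*I)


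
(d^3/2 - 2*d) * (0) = 0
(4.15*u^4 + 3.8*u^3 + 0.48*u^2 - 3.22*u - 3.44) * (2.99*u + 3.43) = 12.4085*u^5 + 25.5965*u^4 + 14.4692*u^3 - 7.9814*u^2 - 21.3302*u - 11.7992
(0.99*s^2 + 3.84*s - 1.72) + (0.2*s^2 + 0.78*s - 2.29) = 1.19*s^2 + 4.62*s - 4.01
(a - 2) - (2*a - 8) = 6 - a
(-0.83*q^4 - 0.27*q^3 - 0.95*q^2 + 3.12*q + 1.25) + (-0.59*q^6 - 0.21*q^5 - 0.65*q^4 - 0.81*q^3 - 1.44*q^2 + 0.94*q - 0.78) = -0.59*q^6 - 0.21*q^5 - 1.48*q^4 - 1.08*q^3 - 2.39*q^2 + 4.06*q + 0.47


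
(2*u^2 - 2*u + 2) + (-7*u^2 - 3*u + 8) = -5*u^2 - 5*u + 10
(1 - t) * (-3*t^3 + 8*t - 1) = 3*t^4 - 3*t^3 - 8*t^2 + 9*t - 1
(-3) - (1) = -4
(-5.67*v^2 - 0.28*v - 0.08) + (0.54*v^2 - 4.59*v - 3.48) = -5.13*v^2 - 4.87*v - 3.56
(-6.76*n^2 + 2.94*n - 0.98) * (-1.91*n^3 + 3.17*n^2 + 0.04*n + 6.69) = 12.9116*n^5 - 27.0446*n^4 + 10.9212*n^3 - 48.2134*n^2 + 19.6294*n - 6.5562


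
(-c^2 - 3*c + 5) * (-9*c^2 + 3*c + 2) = 9*c^4 + 24*c^3 - 56*c^2 + 9*c + 10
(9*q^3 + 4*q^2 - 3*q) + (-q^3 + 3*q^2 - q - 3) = 8*q^3 + 7*q^2 - 4*q - 3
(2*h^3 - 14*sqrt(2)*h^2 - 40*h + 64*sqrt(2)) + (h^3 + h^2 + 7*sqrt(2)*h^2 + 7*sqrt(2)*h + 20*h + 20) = 3*h^3 - 7*sqrt(2)*h^2 + h^2 - 20*h + 7*sqrt(2)*h + 20 + 64*sqrt(2)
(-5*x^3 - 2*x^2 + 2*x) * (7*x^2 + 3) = -35*x^5 - 14*x^4 - x^3 - 6*x^2 + 6*x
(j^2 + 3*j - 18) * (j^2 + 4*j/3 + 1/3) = j^4 + 13*j^3/3 - 41*j^2/3 - 23*j - 6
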